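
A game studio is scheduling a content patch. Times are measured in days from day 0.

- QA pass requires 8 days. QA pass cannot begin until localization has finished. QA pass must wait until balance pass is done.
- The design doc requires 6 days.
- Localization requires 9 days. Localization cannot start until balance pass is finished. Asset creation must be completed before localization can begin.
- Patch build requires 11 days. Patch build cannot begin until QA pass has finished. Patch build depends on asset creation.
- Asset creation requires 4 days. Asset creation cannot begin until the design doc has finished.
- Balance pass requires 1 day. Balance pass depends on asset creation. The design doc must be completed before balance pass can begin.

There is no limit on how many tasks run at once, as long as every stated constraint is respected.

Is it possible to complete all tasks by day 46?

Yes

Nothing blocks the design doc, so it runs from day 0 to day 6.
Asset creation waits on the design doc (finishes day 6), so it starts at day 6 and finishes at 6 + 4 = day 10.
Balance pass needs all of asset creation (finishes day 10); the design doc (finishes day 6). That puts its earliest start at day 10; it finishes at 10 + 1 = day 11.
Localization has to wait for balance pass (finishes day 11); asset creation (finishes day 10). The latest of these is day 11, so localization runs day 11 to 11 + 9 = day 20.
For QA pass: localization (finishes day 20); balance pass (finishes day 11). Taking the maximum gives a start of day 20, and it finishes at 20 + 8 = day 28.
Patch build cannot start until QA pass (finishes day 28); asset creation (finishes day 10). The controlling bound is day 28, so patch build finishes at 28 + 11 = day 39.
Every task is finished by day 39, which is no later than the deadline of 46, so the schedule is feasible.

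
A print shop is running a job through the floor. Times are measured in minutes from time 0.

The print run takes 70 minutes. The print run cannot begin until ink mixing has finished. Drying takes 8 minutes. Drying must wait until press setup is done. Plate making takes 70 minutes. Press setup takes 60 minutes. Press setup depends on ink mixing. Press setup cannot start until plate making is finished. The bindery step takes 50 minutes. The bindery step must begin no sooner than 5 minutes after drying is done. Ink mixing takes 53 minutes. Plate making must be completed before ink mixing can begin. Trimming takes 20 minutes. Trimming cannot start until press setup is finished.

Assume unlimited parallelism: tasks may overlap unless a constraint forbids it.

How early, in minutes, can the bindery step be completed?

246

Plate making has no prerequisites, so it starts at minute 0 and finishes at minute 70.
After plate making (finishes minute 70), ink mixing can start at minute 70 and finishes at minute 123.
Press setup needs all of ink mixing (finishes minute 123); plate making (finishes minute 70). That puts its earliest start at minute 123; it finishes at 123 + 60 = minute 183.
After press setup (finishes minute 183), drying can start at minute 183 and finishes at minute 191.
The bindery step waits on drying (finishes minute 191, plus 5-minute gap → minute 196), so it starts at minute 196 and finishes at 196 + 50 = minute 246.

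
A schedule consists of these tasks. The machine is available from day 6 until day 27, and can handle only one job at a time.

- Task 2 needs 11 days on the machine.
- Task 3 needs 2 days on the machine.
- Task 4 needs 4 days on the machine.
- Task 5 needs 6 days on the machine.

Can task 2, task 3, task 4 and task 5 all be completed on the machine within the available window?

The machine window is 27 − 6 = 21 days.
Running back to back, the jobs need 11 + 2 + 4 + 6 = 23 days on the machine.
Since 23 > 21, they cannot all fit.

No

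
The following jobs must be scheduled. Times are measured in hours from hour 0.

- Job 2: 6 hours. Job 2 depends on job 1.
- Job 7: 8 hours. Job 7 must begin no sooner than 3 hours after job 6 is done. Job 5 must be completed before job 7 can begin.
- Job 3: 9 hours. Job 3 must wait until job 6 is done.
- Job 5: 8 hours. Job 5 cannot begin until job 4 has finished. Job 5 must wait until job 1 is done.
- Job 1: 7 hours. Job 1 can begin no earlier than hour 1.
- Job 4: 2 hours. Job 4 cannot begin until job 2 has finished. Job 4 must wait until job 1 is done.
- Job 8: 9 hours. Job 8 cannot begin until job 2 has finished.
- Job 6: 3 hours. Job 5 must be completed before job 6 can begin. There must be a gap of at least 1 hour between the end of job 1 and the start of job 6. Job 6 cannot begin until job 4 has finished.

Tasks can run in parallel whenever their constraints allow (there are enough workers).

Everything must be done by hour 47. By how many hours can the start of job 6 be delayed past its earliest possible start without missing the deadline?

Job 1 cannot begin until its own release at hour 1. It runs from hour 1 to 1 + 7 = hour 8.
After job 1 (finishes hour 8), job 2 can start at hour 8 and finishes at hour 14.
Job 4 needs all of job 2 (finishes hour 14); job 1 (finishes hour 8). That puts its earliest start at hour 14; it finishes at 14 + 2 = hour 16.
Job 5 has to wait for job 4 (finishes hour 16); job 1 (finishes hour 8). The latest of these is hour 16, so job 5 runs hour 16 to 16 + 8 = hour 24.
Job 6 has to wait for job 5 (finishes hour 24); job 1 (finishes hour 8, plus 1-hour gap → hour 9); job 4 (finishes hour 16). The latest of these is hour 24, so job 6 runs hour 24 to 24 + 3 = hour 27.

Working backward from the deadline:
To finish by hour 47, job 3 (duration 9) must start no later than hour 38.
Nothing follows job 7; the deadline of hour 47 is its only limit. It must start by 47 − 8 = hour 39.
Job 6 has several dependents: job 3 (must start by hour 38); job 7 (must start by hour 39, minus 3-hour gap → hour 36). The earliest of those limits is hour 36, so job 6 must start by 36 − 3 = hour 33.
So job 6 can start as early as hour 24 and as late as hour 33, giving 33 − 24 = 9 hours of slack.

9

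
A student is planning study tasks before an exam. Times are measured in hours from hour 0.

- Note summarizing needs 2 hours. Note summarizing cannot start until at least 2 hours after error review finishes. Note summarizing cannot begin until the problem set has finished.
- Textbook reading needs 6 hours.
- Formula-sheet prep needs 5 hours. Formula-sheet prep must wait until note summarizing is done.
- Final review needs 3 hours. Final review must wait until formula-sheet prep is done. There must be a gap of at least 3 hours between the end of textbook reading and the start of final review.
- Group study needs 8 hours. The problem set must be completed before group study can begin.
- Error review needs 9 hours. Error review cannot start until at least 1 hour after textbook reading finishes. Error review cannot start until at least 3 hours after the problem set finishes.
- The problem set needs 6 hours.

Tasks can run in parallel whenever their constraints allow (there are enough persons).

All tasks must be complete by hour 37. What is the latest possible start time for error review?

To finish by hour 37, final review (duration 3) must start no later than hour 34.
Formula-sheet prep must finish before final review (must start by hour 34). With a 5-hour duration, formula-sheet prep must start by 34 − 5 = hour 29.
Note summarizing has to be done before formula-sheet prep (must start by hour 29). That means finishing by hour 29, i.e. starting by 29 − 2 = hour 27.
Error review has to be done before note summarizing (must start by hour 27, minus 2-hour gap → hour 25). That means finishing by hour 25, i.e. starting by 25 − 9 = hour 16.

16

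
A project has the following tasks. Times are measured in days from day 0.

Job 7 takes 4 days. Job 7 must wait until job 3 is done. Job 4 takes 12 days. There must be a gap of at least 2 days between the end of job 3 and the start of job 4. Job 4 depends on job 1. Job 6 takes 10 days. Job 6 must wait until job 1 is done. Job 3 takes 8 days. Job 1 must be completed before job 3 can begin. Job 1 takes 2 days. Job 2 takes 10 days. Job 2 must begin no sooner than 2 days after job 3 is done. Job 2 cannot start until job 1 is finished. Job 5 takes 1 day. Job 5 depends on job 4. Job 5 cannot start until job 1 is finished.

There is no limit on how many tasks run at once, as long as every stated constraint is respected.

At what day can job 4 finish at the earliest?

24

Job 1 can start immediately at day 0; it finishes at day 2.
Job 3 waits on job 1 (finishes day 2), so it starts at day 2 and finishes at 2 + 8 = day 10.
For job 4: job 3 (finishes day 10, plus 2-day gap → day 12); job 1 (finishes day 2). Taking the maximum gives a start of day 12, and it finishes at 12 + 12 = day 24.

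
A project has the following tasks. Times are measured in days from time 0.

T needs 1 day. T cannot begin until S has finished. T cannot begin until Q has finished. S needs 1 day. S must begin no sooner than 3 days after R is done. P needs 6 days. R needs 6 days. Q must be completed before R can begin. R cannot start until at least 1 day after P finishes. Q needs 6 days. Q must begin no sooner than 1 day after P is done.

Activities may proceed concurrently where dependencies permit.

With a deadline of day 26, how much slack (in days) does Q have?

2

Nothing blocks P, so it runs from day 0 to day 6.
After P (finishes day 6, plus 1-day gap → day 7), Q can start at day 7 and finishes at day 13.

Working backward from the deadline:
Nothing follows T; the deadline of day 26 is its only limit. It must start by 26 − 1 = day 25.
S has to be done before T (must start by day 25). That means finishing by day 25, i.e. starting by 25 − 1 = day 24.
R feeds into S (must start by day 24, minus 3-day gap → day 21); so R must finish by day 21 and therefore start by day 15.
For Q: R (must start by day 15); T (must start by day 25). The most restrictive is day 15; with a 6-day duration, Q must start by day 9.
So Q can start as early as day 7 and as late as day 9, giving 9 − 7 = 2 days of slack.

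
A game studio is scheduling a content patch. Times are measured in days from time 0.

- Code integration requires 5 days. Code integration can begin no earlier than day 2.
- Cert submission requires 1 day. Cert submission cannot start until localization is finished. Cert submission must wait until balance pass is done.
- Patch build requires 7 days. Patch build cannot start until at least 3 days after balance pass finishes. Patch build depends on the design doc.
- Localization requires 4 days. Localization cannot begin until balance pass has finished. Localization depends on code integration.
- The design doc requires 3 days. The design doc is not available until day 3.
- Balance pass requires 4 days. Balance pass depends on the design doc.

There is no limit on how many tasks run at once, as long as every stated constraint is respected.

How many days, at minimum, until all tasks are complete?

20

Code integration waits on its own release at day 2, so it starts at day 2 and finishes at 2 + 5 = day 7.
The design doc waits on its own release at day 3, so it starts at day 3 and finishes at 3 + 3 = day 6.
After the design doc (finishes day 6), balance pass can start at day 6 and finishes at day 10.
For patch build: balance pass (finishes day 10, plus 3-day gap → day 13); the design doc (finishes day 6). Taking the maximum gives a start of day 13, and it finishes at 13 + 7 = day 20.
For localization: balance pass (finishes day 10); code integration (finishes day 7). Taking the maximum gives a start of day 10, and it finishes at 10 + 4 = day 14.
For cert submission: localization (finishes day 14); balance pass (finishes day 10). Taking the maximum gives a start of day 14, and it finishes at 14 + 1 = day 15.
All tasks are finished once the last one completes. Finish times: The design doc at 6, Code integration at 7, Balance pass at 10, Localization at 14, Cert submission at 15, Patch build at 20. The latest is day 20.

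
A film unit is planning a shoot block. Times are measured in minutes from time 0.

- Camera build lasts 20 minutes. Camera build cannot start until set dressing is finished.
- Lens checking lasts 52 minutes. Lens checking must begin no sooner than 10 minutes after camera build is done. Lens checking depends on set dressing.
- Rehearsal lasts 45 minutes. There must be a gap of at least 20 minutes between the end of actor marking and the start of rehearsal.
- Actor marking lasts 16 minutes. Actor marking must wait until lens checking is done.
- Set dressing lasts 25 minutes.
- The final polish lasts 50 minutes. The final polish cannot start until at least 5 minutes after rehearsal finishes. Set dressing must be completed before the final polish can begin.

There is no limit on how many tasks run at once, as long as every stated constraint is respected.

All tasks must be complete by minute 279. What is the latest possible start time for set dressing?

The final polish has no dependents, so it just needs to finish by minute 279. Starting by 279 − 50 = minute 229 achieves that.
Rehearsal must finish before the final polish (must start by minute 229, minus 5-minute gap → minute 224). With a 45-minute duration, rehearsal must start by 224 − 45 = minute 179.
Actor marking has to be done before rehearsal (must start by minute 179, minus 20-minute gap → minute 159). That means finishing by minute 159, i.e. starting by 159 − 16 = minute 143.
Lens checking must finish before actor marking (must start by minute 143). With a 52-minute duration, lens checking must start by 143 − 52 = minute 91.
Camera build has to be done before lens checking (must start by minute 91, minus 10-minute gap → minute 81). That means finishing by minute 81, i.e. starting by 81 − 20 = minute 61.
Set dressing has several dependents: camera build (must start by minute 61); lens checking (must start by minute 91); the final polish (must start by minute 229). The earliest of those limits is minute 61, so set dressing must start by 61 − 25 = minute 36.

36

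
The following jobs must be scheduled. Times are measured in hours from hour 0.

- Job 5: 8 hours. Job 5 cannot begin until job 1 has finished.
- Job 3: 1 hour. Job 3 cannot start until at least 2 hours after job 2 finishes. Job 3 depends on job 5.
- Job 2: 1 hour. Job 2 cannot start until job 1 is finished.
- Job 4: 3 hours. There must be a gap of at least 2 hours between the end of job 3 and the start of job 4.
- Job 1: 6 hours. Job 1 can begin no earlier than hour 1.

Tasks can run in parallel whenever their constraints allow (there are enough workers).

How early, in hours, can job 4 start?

After its own release at hour 1, job 1 can start at hour 1 and finishes at hour 7.
Job 5 cannot begin until job 1 (finishes hour 7). It runs from hour 7 to 7 + 8 = hour 15.
Job 2 cannot begin until job 1 (finishes hour 7). It runs from hour 7 to 7 + 1 = hour 8.
Job 3 cannot start until job 2 (finishes hour 8, plus 2-hour gap → hour 10); job 5 (finishes hour 15). The controlling bound is hour 15, so job 3 finishes at 15 + 1 = hour 16.
Job 4 waits on job 3 (finishes hour 16, plus 2-hour gap → hour 18), so the earliest it can start is hour 18.

18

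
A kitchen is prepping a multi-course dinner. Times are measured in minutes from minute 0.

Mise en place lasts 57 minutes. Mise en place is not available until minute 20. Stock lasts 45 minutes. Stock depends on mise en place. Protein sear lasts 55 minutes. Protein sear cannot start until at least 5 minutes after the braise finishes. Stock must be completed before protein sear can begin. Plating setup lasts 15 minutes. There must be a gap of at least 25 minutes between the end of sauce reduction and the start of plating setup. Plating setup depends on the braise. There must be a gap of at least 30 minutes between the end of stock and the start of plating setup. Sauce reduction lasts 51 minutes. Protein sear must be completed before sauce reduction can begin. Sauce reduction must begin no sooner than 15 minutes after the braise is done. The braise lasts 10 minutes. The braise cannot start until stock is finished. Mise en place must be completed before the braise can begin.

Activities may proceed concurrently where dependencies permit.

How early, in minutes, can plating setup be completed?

283

Mise en place cannot begin until its own release at minute 20. It runs from minute 20 to 20 + 57 = minute 77.
Stock cannot begin until mise en place (finishes minute 77). It runs from minute 77 to 77 + 45 = minute 122.
The braise needs all of stock (finishes minute 122); mise en place (finishes minute 77). That puts its earliest start at minute 122; it finishes at 122 + 10 = minute 132.
Protein sear cannot start until the braise (finishes minute 132, plus 5-minute gap → minute 137); stock (finishes minute 122). The controlling bound is minute 137, so protein sear finishes at 137 + 55 = minute 192.
Sauce reduction has to wait for protein sear (finishes minute 192); the braise (finishes minute 132, plus 15-minute gap → minute 147). The latest of these is minute 192, so sauce reduction runs minute 192 to 192 + 51 = minute 243.
Plating setup needs all of sauce reduction (finishes minute 243, plus 25-minute gap → minute 268); the braise (finishes minute 132); stock (finishes minute 122, plus 30-minute gap → minute 152). That puts its earliest start at minute 268; it finishes at 268 + 15 = minute 283.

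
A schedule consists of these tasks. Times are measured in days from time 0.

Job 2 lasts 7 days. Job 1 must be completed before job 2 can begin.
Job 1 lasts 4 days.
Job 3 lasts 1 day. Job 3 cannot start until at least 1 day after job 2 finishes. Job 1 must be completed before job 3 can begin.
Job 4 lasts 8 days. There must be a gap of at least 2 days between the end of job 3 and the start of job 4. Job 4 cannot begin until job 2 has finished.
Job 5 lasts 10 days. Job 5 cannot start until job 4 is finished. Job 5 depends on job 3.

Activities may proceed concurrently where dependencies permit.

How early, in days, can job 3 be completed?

Nothing blocks job 1, so it runs from day 0 to day 4.
After job 1 (finishes day 4), job 2 can start at day 4 and finishes at day 11.
Job 3 has to wait for job 2 (finishes day 11, plus 1-day gap → day 12); job 1 (finishes day 4). The latest of these is day 12, so job 3 runs day 12 to 12 + 1 = day 13.

13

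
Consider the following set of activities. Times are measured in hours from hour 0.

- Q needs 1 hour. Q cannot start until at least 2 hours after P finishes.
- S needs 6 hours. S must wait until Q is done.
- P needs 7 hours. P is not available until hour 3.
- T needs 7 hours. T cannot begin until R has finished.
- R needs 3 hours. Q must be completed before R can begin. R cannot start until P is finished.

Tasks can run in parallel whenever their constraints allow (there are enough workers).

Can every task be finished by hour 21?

No

P cannot begin until its own release at hour 3. It runs from hour 3 to 3 + 7 = hour 10.
Q waits on P (finishes hour 10, plus 2-hour gap → hour 12), so it starts at hour 12 and finishes at 12 + 1 = hour 13.
S cannot begin until Q (finishes hour 13). It runs from hour 13 to 13 + 6 = hour 19.
For R: Q (finishes hour 13); P (finishes hour 10). Taking the maximum gives a start of hour 13, and it finishes at 13 + 3 = hour 16.
T waits on R (finishes hour 16), so it starts at hour 16 and finishes at 16 + 7 = hour 23.
The earliest everything can be done is hour 23, which is after the deadline of 21, so it is not possible.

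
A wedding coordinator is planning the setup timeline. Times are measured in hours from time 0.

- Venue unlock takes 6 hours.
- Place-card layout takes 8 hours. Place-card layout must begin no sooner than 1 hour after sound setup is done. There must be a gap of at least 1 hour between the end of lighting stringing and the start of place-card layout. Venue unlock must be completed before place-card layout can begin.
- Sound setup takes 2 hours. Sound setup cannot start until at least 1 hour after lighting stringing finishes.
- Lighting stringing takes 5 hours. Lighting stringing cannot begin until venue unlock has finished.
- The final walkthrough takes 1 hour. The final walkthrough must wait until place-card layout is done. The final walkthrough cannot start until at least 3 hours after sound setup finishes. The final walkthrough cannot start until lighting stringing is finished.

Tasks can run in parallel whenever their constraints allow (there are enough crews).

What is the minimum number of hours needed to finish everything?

24

Venue unlock has no prerequisites, so it starts at hour 0 and finishes at hour 6.
Lighting stringing waits on venue unlock (finishes hour 6), so it starts at hour 6 and finishes at 6 + 5 = hour 11.
Sound setup cannot begin until lighting stringing (finishes hour 11, plus 1-hour gap → hour 12). It runs from hour 12 to 12 + 2 = hour 14.
Place-card layout cannot start until sound setup (finishes hour 14, plus 1-hour gap → hour 15); lighting stringing (finishes hour 11, plus 1-hour gap → hour 12); venue unlock (finishes hour 6). The controlling bound is hour 15, so place-card layout finishes at 15 + 8 = hour 23.
The final walkthrough cannot start until place-card layout (finishes hour 23); sound setup (finishes hour 14, plus 3-hour gap → hour 17); lighting stringing (finishes hour 11). The controlling bound is hour 23, so the final walkthrough finishes at 23 + 1 = hour 24.
All tasks are finished once the last one completes. Finish times: Venue unlock at 6, Lighting stringing at 11, Sound setup at 14, Place-card layout at 23, The final walkthrough at 24. The latest is hour 24.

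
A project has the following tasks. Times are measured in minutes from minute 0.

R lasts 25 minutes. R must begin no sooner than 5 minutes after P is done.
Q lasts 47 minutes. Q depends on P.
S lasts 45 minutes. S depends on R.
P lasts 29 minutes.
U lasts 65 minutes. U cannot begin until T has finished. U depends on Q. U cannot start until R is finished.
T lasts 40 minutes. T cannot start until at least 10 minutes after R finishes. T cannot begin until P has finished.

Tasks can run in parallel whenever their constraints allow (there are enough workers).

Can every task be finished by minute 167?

No

Nothing blocks P, so it runs from minute 0 to minute 29.
R waits on P (finishes minute 29, plus 5-minute gap → minute 34), so it starts at minute 34 and finishes at 34 + 25 = minute 59.
T has to wait for R (finishes minute 59, plus 10-minute gap → minute 69); P (finishes minute 29). The latest of these is minute 69, so T runs minute 69 to 69 + 40 = minute 109.
After R (finishes minute 59), S can start at minute 59 and finishes at minute 104.
Q cannot begin until P (finishes minute 29). It runs from minute 29 to 29 + 47 = minute 76.
U has to wait for T (finishes minute 109); Q (finishes minute 76); R (finishes minute 59). The latest of these is minute 109, so U runs minute 109 to 109 + 65 = minute 174.
The earliest everything can be done is minute 174, which is after the deadline of 167, so it is not possible.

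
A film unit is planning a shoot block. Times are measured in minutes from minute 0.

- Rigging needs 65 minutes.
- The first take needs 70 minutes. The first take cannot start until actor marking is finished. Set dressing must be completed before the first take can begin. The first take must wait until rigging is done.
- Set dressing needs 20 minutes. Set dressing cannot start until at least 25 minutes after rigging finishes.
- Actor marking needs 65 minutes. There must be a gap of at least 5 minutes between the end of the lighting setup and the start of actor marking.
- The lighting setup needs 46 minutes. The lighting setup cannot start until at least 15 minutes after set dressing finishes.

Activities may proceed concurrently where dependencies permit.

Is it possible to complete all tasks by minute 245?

Nothing blocks rigging, so it runs from minute 0 to minute 65.
Set dressing waits on rigging (finishes minute 65, plus 25-minute gap → minute 90), so it starts at minute 90 and finishes at 90 + 20 = minute 110.
The lighting setup cannot begin until set dressing (finishes minute 110, plus 15-minute gap → minute 125). It runs from minute 125 to 125 + 46 = minute 171.
Actor marking cannot begin until the lighting setup (finishes minute 171, plus 5-minute gap → minute 176). It runs from minute 176 to 176 + 65 = minute 241.
The first take needs all of actor marking (finishes minute 241); set dressing (finishes minute 110); rigging (finishes minute 65). That puts its earliest start at minute 241; it finishes at 241 + 70 = minute 311.
The earliest everything can be done is minute 311, which is after the deadline of 245, so it is not possible.

No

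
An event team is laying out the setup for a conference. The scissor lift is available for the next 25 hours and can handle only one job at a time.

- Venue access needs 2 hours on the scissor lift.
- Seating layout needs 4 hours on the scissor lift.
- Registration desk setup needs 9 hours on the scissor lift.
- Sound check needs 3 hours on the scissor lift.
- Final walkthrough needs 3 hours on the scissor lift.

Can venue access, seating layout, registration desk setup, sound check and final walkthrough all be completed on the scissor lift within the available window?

Yes

Running back to back, the jobs need 2 + 4 + 9 + 3 + 3 = 21 hours on the scissor lift.
Since 21 ≤ 25, they fit within the window.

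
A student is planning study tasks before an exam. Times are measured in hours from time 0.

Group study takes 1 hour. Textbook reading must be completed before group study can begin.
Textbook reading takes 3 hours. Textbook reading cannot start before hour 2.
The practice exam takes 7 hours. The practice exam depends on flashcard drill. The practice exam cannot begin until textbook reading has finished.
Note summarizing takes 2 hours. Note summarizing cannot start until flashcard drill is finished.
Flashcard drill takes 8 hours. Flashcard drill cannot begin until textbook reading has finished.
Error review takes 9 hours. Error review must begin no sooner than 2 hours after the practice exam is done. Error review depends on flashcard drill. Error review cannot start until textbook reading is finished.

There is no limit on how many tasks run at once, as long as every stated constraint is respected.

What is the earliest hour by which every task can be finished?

After its own release at hour 2, textbook reading can start at hour 2 and finishes at hour 5.
Group study cannot begin until textbook reading (finishes hour 5). It runs from hour 5 to 5 + 1 = hour 6.
Flashcard drill cannot begin until textbook reading (finishes hour 5). It runs from hour 5 to 5 + 8 = hour 13.
Note summarizing waits on flashcard drill (finishes hour 13), so it starts at hour 13 and finishes at 13 + 2 = hour 15.
The practice exam cannot start until flashcard drill (finishes hour 13); textbook reading (finishes hour 5). The controlling bound is hour 13, so the practice exam finishes at 13 + 7 = hour 20.
Error review cannot start until the practice exam (finishes hour 20, plus 2-hour gap → hour 22); flashcard drill (finishes hour 13); textbook reading (finishes hour 5). The controlling bound is hour 22, so error review finishes at 22 + 9 = hour 31.
All tasks are finished once the last one completes. Finish times: Textbook reading at 5, Flashcard drill at 13, The practice exam at 20, Error review at 31, Group study at 6, Note summarizing at 15. The latest is hour 31.

31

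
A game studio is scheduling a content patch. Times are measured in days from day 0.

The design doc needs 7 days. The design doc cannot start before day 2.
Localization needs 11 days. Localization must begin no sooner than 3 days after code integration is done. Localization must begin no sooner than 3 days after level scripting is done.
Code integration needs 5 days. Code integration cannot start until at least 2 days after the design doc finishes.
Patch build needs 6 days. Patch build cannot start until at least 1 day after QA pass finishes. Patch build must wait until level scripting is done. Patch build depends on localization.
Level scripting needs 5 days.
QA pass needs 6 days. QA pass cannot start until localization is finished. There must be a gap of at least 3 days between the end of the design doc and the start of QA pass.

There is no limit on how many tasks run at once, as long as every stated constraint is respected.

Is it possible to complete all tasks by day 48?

Level scripting can start immediately at day 0; it finishes at day 5.
The design doc cannot begin until its own release at day 2. It runs from day 2 to 2 + 7 = day 9.
Code integration waits on the design doc (finishes day 9, plus 2-day gap → day 11), so it starts at day 11 and finishes at 11 + 5 = day 16.
Localization cannot start until code integration (finishes day 16, plus 3-day gap → day 19); level scripting (finishes day 5, plus 3-day gap → day 8). The controlling bound is day 19, so localization finishes at 19 + 11 = day 30.
QA pass needs all of localization (finishes day 30); the design doc (finishes day 9, plus 3-day gap → day 12). That puts its earliest start at day 30; it finishes at 30 + 6 = day 36.
Patch build cannot start until QA pass (finishes day 36, plus 1-day gap → day 37); level scripting (finishes day 5); localization (finishes day 30). The controlling bound is day 37, so patch build finishes at 37 + 6 = day 43.
Every task is finished by day 43, which is no later than the deadline of 48, so the schedule is feasible.

Yes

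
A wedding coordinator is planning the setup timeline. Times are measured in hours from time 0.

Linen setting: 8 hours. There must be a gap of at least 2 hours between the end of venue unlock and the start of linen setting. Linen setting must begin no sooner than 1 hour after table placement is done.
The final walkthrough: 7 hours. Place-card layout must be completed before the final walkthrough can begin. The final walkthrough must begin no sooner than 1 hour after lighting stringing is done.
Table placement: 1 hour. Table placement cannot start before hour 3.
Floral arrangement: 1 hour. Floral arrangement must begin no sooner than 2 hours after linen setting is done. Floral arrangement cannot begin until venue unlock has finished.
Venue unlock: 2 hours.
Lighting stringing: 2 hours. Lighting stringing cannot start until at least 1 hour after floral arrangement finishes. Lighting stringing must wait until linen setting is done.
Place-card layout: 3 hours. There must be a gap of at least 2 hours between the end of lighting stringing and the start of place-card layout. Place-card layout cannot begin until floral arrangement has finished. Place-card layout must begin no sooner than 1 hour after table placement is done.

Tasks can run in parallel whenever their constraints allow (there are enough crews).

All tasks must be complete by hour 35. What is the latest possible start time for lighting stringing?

Nothing follows the final walkthrough; the deadline of hour 35 is its only limit. It must start by 35 − 7 = hour 28.
Since the final walkthrough (must start by hour 28) depends on it, place-card layout must finish by hour 28. Backing off its 3-hour duration gives a latest start of hour 25.
For lighting stringing: place-card layout (must start by hour 25, minus 2-hour gap → hour 23); the final walkthrough (must start by hour 28, minus 1-hour gap → hour 27). The most restrictive is hour 23; with a 2-hour duration, lighting stringing must start by hour 21.

21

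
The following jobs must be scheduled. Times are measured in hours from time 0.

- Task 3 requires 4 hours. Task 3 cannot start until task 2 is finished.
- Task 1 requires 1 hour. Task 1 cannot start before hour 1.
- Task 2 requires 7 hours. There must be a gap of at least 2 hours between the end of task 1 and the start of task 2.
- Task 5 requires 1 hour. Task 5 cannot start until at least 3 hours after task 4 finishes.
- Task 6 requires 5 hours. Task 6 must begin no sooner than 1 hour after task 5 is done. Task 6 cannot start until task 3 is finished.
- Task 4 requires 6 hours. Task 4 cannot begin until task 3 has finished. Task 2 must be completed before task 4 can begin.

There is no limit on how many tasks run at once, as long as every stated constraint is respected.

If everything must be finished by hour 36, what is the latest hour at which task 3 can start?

To finish by hour 36, task 6 (duration 5) must start no later than hour 31.
Task 5 feeds into task 6 (must start by hour 31, minus 1-hour gap → hour 30); so task 5 must finish by hour 30 and therefore start by hour 29.
Task 4 has to be done before task 5 (must start by hour 29, minus 3-hour gap → hour 26). That means finishing by hour 26, i.e. starting by 26 − 6 = hour 20.
For task 3: task 4 (must start by hour 20); task 6 (must start by hour 31). The most restrictive is hour 20; with a 4-hour duration, task 3 must start by hour 16.

16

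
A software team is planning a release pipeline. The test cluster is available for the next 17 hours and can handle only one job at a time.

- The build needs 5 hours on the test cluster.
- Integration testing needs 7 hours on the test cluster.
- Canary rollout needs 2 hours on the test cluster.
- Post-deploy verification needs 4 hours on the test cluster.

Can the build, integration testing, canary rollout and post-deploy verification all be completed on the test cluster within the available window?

No

Running back to back, the jobs need 5 + 7 + 2 + 4 = 18 hours on the test cluster.
Since 18 > 17, they cannot all fit.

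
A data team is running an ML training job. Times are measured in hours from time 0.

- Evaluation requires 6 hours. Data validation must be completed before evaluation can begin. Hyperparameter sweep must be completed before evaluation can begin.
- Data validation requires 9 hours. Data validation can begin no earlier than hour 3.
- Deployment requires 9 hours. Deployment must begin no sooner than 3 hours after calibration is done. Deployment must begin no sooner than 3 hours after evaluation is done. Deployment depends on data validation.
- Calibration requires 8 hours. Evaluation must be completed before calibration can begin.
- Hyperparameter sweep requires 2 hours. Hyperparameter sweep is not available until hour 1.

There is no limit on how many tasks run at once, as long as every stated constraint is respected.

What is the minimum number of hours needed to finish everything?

Hyperparameter sweep cannot begin until its own release at hour 1. It runs from hour 1 to 1 + 2 = hour 3.
Data validation waits on its own release at hour 3, so it starts at hour 3 and finishes at 3 + 9 = hour 12.
Evaluation needs all of data validation (finishes hour 12); hyperparameter sweep (finishes hour 3). That puts its earliest start at hour 12; it finishes at 12 + 6 = hour 18.
Calibration cannot begin until evaluation (finishes hour 18). It runs from hour 18 to 18 + 8 = hour 26.
Deployment has to wait for calibration (finishes hour 26, plus 3-hour gap → hour 29); evaluation (finishes hour 18, plus 3-hour gap → hour 21); data validation (finishes hour 12). The latest of these is hour 29, so deployment runs hour 29 to 29 + 9 = hour 38.
All tasks are finished once the last one completes. Finish times: Data validation at 12, Hyperparameter sweep at 3, Evaluation at 18, Calibration at 26, Deployment at 38. The latest is hour 38.

38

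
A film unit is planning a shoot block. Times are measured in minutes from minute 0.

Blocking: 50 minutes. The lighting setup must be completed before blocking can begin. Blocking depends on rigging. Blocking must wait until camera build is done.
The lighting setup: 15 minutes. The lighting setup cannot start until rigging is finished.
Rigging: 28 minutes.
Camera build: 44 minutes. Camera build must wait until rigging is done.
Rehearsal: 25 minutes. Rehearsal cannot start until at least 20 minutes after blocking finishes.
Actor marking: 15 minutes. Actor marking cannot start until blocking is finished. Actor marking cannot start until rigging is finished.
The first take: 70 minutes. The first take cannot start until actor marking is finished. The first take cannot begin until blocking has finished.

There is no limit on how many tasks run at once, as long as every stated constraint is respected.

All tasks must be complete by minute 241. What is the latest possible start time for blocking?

106

Nothing follows the first take; the deadline of minute 241 is its only limit. It must start by 241 − 70 = minute 171.
Since the first take (must start by minute 171) depends on it, actor marking must finish by minute 171. Backing off its 15-minute duration gives a latest start of minute 156.
Rehearsal must finish by minute 241; it takes 25 minutes, so it must start by 241 − 25 = minute 216.
For blocking: actor marking (must start by minute 156); rehearsal (must start by minute 216, minus 20-minute gap → minute 196); the first take (must start by minute 171). The most restrictive is minute 156; with a 50-minute duration, blocking must start by minute 106.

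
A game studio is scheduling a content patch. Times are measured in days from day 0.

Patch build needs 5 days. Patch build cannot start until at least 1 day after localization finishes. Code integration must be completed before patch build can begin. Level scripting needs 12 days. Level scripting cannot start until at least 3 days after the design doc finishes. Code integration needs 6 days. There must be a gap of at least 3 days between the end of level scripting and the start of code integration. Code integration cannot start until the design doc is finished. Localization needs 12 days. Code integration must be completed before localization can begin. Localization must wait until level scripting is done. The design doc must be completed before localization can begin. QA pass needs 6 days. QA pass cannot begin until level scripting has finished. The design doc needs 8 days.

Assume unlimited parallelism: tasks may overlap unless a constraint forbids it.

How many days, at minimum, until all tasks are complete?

50

Nothing blocks the design doc, so it runs from day 0 to day 8.
Level scripting waits on the design doc (finishes day 8, plus 3-day gap → day 11), so it starts at day 11 and finishes at 11 + 12 = day 23.
QA pass cannot begin until level scripting (finishes day 23). It runs from day 23 to 23 + 6 = day 29.
Code integration has to wait for level scripting (finishes day 23, plus 3-day gap → day 26); the design doc (finishes day 8). The latest of these is day 26, so code integration runs day 26 to 26 + 6 = day 32.
For localization: code integration (finishes day 32); level scripting (finishes day 23); the design doc (finishes day 8). Taking the maximum gives a start of day 32, and it finishes at 32 + 12 = day 44.
For patch build: localization (finishes day 44, plus 1-day gap → day 45); code integration (finishes day 32). Taking the maximum gives a start of day 45, and it finishes at 45 + 5 = day 50.
All tasks are finished once the last one completes. Finish times: The design doc at 8, Level scripting at 23, Code integration at 32, Localization at 44, QA pass at 29, Patch build at 50. The latest is day 50.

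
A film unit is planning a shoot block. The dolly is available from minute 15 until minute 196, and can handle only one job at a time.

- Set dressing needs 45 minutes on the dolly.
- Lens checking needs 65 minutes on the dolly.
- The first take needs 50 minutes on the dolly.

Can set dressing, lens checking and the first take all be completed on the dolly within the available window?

Yes

The dolly window is 196 − 15 = 181 minutes.
Running back to back, the jobs need 45 + 65 + 50 = 160 minutes on the dolly.
Since 160 ≤ 181, they fit within the window.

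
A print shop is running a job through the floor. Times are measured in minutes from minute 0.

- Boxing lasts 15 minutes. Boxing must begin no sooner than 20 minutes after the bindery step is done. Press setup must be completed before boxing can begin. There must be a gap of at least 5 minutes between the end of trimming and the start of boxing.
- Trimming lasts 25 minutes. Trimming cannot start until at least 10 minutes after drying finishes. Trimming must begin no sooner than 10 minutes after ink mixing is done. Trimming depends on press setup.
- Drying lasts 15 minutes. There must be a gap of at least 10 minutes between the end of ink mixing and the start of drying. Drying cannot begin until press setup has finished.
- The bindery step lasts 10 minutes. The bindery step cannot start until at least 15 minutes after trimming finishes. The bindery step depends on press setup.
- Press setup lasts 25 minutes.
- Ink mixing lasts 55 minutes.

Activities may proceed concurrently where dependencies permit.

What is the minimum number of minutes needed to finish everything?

175

Press setup can start immediately at minute 0; it finishes at minute 25.
Ink mixing can start immediately at minute 0; it finishes at minute 55.
Drying needs all of ink mixing (finishes minute 55, plus 10-minute gap → minute 65); press setup (finishes minute 25). That puts its earliest start at minute 65; it finishes at 65 + 15 = minute 80.
Trimming needs all of drying (finishes minute 80, plus 10-minute gap → minute 90); ink mixing (finishes minute 55, plus 10-minute gap → minute 65); press setup (finishes minute 25). That puts its earliest start at minute 90; it finishes at 90 + 25 = minute 115.
The bindery step has to wait for trimming (finishes minute 115, plus 15-minute gap → minute 130); press setup (finishes minute 25). The latest of these is minute 130, so the bindery step runs minute 130 to 130 + 10 = minute 140.
For boxing: the bindery step (finishes minute 140, plus 20-minute gap → minute 160); press setup (finishes minute 25); trimming (finishes minute 115, plus 5-minute gap → minute 120). Taking the maximum gives a start of minute 160, and it finishes at 160 + 15 = minute 175.
All tasks are finished once the last one completes. Finish times: Ink mixing at 55, Press setup at 25, Drying at 80, Trimming at 115, The bindery step at 140, Boxing at 175. The latest is minute 175.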